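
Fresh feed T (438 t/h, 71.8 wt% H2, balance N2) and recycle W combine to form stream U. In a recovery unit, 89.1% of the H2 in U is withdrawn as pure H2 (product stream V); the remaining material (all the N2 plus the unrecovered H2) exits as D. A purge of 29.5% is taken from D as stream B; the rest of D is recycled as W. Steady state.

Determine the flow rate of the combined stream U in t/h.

N2 enters only via T and leaves only via the purge: 438×0.282 = 0.295×(N2 in D), and the recovery unit passes all N2, so N2 in U = N2 in D = 418.7 t/h.
H2 in U: m_A = 438×0.718 + (1−0.295)·(1−0.891)·m_A, so m_A = 314.48/0.9232 = 340.66 t/h.
U = 340.66 + 418.7 = 759.36 t/h.

759.4 t/h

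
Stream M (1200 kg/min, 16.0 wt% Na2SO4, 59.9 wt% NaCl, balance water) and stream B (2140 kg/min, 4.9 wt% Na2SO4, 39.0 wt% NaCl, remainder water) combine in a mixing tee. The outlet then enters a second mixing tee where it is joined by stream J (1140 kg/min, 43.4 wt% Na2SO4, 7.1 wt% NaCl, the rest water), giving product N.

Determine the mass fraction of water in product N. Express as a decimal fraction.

0.458

Overall, product flow = 4480 kg/min.
water in = 1200×0.241 + 2140×0.561 + 1140×0.495 = 2054 kg/min.
water fraction in N = 0.458.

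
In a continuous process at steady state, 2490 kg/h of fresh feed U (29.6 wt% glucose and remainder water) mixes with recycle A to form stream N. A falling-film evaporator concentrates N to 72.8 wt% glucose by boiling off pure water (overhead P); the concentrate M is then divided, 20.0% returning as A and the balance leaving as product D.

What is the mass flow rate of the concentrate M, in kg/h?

1266 kg/h

Overall glucose balance (none leaves overhead): glucose in fresh feed = glucose in product, i.e. 2490×0.296 = (1−0.200)·M·0.728.
M = 737.04/(0.728×0.800) = 1265.5 kg/h.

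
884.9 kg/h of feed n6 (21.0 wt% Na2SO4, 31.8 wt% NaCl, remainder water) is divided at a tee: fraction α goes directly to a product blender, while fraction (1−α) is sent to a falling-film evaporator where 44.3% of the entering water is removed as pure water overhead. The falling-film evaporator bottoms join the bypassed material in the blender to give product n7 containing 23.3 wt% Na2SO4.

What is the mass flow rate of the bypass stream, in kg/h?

All 884.9×0.210 = 185.83 kg/h of Na2SO4 reaches n7, so n7 = 185.83/0.233 = 797.55 kg/h and vapour = 87.351 kg/h.
The evaporator receives (1−α)·884.9 of feed at 0.472 water and removes 0.443 of that water:
0.443×0.472×(1−α)×884.9 = 87.351
(1−α) = 87.351/185.03 = 0.4721;  α = 0.5279.
Bypass flow = 0.5279×884.9 = 467.15 kg/h.

467.1 kg/h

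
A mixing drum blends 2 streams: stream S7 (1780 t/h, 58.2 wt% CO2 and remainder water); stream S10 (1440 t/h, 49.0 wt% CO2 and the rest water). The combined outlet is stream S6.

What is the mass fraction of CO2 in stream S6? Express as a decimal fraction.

Total flow out = 1780 + 1440 = 3220 t/h.
CO2 in = 1780×0.582 + 1440×0.490 = 1741.6 t/h.
CO2 mass fraction in S6 = 1741.6/3220 = 0.5409.

0.5409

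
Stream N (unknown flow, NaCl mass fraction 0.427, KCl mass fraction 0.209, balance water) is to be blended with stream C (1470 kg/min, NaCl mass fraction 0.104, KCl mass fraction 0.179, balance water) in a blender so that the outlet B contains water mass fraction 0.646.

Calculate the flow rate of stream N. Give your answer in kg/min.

370.1 kg/min

Let N be the unknown flow. Total out = 1470 + N.
water balance: 1054 + 0.364·N = 0.646·(1470 + N)
(0.364 − 0.646)·N = 0.646×1470 − 1054 = -104.37
N = -104.37 / -0.282 = 370.11 kg/min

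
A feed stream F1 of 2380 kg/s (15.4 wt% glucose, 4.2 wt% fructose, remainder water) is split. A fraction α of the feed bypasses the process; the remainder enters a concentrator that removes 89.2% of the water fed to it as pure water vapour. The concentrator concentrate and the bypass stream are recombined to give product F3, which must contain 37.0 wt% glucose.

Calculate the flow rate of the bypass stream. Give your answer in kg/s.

All 2380×0.154 = 366.52 kg/s of glucose reaches F3, so F3 = 366.52/0.370 = 990.59 kg/s and vapour = 1389.4 kg/s.
The evaporator receives (1−α)·2380 of feed at 0.804 water and removes 0.892 of that water:
0.892×0.804×(1−α)×2380 = 1389.4
(1−α) = 1389.4/1706.9 = 0.8140;  α = 0.1860.
Bypass flow = 0.1860×2380 = 442.65 kg/s.

442.7 kg/s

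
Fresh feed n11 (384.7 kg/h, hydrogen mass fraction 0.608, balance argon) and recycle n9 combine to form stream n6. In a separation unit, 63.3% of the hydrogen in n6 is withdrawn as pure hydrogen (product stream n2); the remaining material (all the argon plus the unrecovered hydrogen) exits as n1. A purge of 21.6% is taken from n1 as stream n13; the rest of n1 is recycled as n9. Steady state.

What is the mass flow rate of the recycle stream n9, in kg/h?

argon enters only via n11 and leaves only via the purge: 384.7×0.392 = 0.216×(argon in n1), and the separation unit passes all argon, so argon in n6 = argon in n1 = 698.16 kg/h.
hydrogen in n6: m_A = 384.7×0.608 + (1−0.216)·(1−0.633)·m_A, so m_A = 233.9/0.7123 = 328.38 kg/h.
n1 = (1−0.633)×328.38 + 698.16 = 818.68 kg/h.
Recycle n9 = (1−0.216)×818.68 = 641.84 kg/h.

641.8 kg/h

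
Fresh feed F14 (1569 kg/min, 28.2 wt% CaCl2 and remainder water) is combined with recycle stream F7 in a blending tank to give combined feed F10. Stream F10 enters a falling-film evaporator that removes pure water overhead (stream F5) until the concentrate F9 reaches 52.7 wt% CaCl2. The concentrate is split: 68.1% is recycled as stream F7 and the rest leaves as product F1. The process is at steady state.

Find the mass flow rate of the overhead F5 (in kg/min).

729.4 kg/min

Overall CaCl2 balance (none leaves overhead): CaCl2 in fresh feed = CaCl2 in product, i.e. 1569×0.282 = (1−0.681)·F9·0.527.
F9 = 442.46/(0.527×0.319) = 2631.9 kg/min.
Recycle F7 = 0.681×2631.9 = 1792.3 kg/min.
Combined feed F10 = 1569 + 1792.3 = 3361.3 kg/min.
Overhead F5 = F10 − F9 = 3361.3 − 2631.9 = 729.42 kg/min.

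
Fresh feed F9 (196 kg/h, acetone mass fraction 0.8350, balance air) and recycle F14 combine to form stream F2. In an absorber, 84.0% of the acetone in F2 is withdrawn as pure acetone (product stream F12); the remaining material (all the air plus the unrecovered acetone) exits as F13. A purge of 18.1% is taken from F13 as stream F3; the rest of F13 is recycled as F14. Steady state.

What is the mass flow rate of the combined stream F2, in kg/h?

air enters only via F9 and leaves only via the purge: 196×0.165 = 0.181×(air in F13), and the absorber passes all air, so air in F2 = air in F13 = 178.67 kg/h.
acetone in F2: m_A = 196×0.835 + (1−0.181)·(1−0.840)·m_A, so m_A = 163.66/0.8690 = 188.34 kg/h.
F2 = 188.34 + 178.67 = 367.01 kg/h.

367 kg/h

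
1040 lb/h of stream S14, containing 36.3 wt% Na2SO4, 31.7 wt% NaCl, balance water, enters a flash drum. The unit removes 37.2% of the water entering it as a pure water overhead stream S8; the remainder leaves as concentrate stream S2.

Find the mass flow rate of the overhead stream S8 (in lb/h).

water entering = 1040×0.320 = 332.8 lb/h; overhead removed = 0.372×332.8 = 123.8 lb/h.

123.8 lb/h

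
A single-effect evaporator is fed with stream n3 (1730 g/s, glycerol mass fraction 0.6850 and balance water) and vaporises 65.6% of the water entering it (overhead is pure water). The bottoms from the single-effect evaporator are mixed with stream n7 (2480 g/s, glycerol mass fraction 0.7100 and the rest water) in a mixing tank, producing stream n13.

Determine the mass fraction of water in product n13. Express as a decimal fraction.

Vapour removed = 0.656×0.315×1730 = 357.49 g/s; concentrate = 1372.5 g/s.
water reaching the mixer = 187.46 (from concentrate) + 2480×0.290 = 906.66 g/s.
Product flow = 1372.5 + 2480 = 3852.5 g/s; water fraction = 0.2353.

0.2353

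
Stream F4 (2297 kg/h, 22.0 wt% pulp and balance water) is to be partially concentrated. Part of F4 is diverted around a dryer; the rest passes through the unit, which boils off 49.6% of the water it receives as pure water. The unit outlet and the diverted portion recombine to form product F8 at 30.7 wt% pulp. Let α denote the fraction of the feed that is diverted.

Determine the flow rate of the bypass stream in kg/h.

All 2297×0.220 = 505.34 kg/h of pulp reaches F8, so F8 = 505.34/0.307 = 1646.1 kg/h and vapour = 650.94 kg/h.
The evaporator receives (1−α)·2297 of feed at 0.780 water and removes 0.496 of that water:
0.496×0.780×(1−α)×2297 = 650.94
(1−α) = 650.94/888.66 = 0.7325;  α = 0.2675.
Bypass flow = 0.2675×2297 = 614.46 kg/h.

614.5 kg/h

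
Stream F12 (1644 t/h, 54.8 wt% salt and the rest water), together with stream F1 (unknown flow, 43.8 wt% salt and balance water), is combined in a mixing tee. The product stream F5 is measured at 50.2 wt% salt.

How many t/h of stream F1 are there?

Let F1 be the unknown flow. Total out = 1644 + F1.
salt balance: 900.91 + 0.438·F1 = 0.502·(1644 + F1)
(0.438 − 0.502)·F1 = 0.502×1644 − 900.91 = -75.624
F1 = -75.624 / -0.064 = 1181.6 t/h

1182 t/h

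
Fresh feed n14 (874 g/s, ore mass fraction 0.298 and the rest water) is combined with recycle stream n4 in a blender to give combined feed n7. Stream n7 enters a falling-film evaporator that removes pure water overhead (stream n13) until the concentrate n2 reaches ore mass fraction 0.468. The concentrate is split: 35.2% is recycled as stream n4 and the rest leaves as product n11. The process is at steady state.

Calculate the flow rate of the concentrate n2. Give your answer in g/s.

858.8 g/s

Overall ore balance (none leaves overhead): ore in fresh feed = ore in product, i.e. 874×0.298 = (1−0.352)·n2·0.468.
n2 = 260.45/(0.468×0.648) = 858.83 g/s.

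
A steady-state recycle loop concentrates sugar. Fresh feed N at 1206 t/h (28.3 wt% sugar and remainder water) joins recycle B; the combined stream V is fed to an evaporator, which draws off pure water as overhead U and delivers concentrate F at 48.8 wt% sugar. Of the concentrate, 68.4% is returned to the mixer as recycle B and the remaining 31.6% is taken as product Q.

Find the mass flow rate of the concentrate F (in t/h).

Overall sugar balance (none leaves overhead): sugar in fresh feed = sugar in product, i.e. 1206×0.283 = (1−0.684)·F·0.488.
F = 341.3/(0.488×0.316) = 2213.2 t/h.

2213 t/h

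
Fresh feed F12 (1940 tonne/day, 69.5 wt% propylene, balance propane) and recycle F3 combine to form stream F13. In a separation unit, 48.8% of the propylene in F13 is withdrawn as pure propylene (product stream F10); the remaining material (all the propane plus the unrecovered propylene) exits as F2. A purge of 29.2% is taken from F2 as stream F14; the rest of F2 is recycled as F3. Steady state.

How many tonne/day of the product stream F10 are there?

propylene in F13: m_A = 1940×0.695 + (1−0.292)·(1−0.488)·m_A, so m_A = 1348.3/0.6375 = 2115 tonne/day.
Product F10 = 0.488×2115 = 1032.1 tonne/day.

1032 tonne/day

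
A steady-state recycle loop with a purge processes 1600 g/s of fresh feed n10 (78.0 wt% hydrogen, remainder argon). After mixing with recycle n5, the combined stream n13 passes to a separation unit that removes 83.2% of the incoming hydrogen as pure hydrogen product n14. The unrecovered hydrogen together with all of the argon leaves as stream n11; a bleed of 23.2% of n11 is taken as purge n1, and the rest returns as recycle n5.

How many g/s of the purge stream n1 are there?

argon enters only via n10 and leaves only via the purge: 1600×0.220 = 0.232×(argon in n11), and the separation unit passes all argon, so argon in n13 = argon in n11 = 1517.2 g/s.
hydrogen in n13: m_A = 1600×0.780 + (1−0.232)·(1−0.832)·m_A, so m_A = 1248/0.8710 = 1432.9 g/s.
n11 = (1−0.832)×1432.9 + 1517.2 = 1758 g/s.
Purge n1 = 0.232×1758 = 407.85 g/s.

407.8 g/s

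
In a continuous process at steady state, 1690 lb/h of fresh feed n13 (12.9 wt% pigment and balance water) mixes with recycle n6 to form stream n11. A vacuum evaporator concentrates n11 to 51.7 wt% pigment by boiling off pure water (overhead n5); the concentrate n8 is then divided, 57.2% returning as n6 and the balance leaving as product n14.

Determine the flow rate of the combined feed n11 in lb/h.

Overall pigment balance (none leaves overhead): pigment in fresh feed = pigment in product, i.e. 1690×0.129 = (1−0.572)·n8·0.517.
n8 = 218.01/(0.517×0.428) = 985.24 lb/h.
Recycle n6 = 0.572×985.24 = 563.56 lb/h.
Combined feed n11 = 1690 + 563.56 = 2253.6 lb/h.

2254 lb/h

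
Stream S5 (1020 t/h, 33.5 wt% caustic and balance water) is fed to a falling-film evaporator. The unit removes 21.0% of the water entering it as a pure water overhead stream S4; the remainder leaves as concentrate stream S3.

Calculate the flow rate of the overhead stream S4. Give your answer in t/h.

water entering = 1020×0.665 = 678.3 t/h; overhead removed = 0.210×678.3 = 142.44 t/h.

142.4 t/h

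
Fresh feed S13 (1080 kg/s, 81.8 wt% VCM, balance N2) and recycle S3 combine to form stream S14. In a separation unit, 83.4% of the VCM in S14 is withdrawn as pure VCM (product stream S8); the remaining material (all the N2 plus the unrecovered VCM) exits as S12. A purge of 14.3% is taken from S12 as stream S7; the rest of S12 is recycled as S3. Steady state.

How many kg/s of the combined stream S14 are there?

2405 kg/s

N2 enters only via S13 and leaves only via the purge: 1080×0.182 = 0.143×(N2 in S12), and the separation unit passes all N2, so N2 in S14 = N2 in S12 = 1374.5 kg/s.
VCM in S14: m_A = 1080×0.818 + (1−0.143)·(1−0.834)·m_A, so m_A = 883.44/0.8577 = 1030 kg/s.
S14 = 1030 + 1374.5 = 2404.5 kg/s.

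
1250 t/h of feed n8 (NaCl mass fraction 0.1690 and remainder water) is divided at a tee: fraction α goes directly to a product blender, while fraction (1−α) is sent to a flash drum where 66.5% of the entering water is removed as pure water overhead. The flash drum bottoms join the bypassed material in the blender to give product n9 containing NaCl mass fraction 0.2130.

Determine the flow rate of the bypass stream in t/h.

All 1250×0.169 = 211.25 t/h of NaCl reaches n9, so n9 = 211.25/0.213 = 991.78 t/h and vapour = 258.22 t/h.
The evaporator receives (1−α)·1250 of feed at 0.831 water and removes 0.665 of that water:
0.665×0.831×(1−α)×1250 = 258.22
(1−α) = 258.22/690.77 = 0.3738;  α = 0.6262.
Bypass flow = 0.6262×1250 = 782.74 t/h.

782.7 t/h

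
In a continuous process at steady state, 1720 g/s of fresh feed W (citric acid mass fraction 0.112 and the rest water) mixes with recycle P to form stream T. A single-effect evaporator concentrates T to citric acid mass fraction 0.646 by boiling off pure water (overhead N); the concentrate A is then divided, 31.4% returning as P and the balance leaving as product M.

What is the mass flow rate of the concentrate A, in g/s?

Overall citric acid balance (none leaves overhead): citric acid in fresh feed = citric acid in product, i.e. 1720×0.112 = (1−0.314)·A·0.646.
A = 192.64/(0.646×0.686) = 434.7 g/s.

434.7 g/s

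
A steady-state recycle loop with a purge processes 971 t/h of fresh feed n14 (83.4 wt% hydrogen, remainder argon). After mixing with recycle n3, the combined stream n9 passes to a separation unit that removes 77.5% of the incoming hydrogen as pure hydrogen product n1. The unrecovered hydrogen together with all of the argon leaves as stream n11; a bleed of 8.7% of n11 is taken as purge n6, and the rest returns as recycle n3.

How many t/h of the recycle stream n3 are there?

1901 t/h

argon enters only via n14 and leaves only via the purge: 971×0.166 = 0.087×(argon in n11), and the separation unit passes all argon, so argon in n9 = argon in n11 = 1852.7 t/h.
hydrogen in n9: m_A = 971×0.834 + (1−0.087)·(1−0.775)·m_A, so m_A = 809.81/0.7946 = 1019.2 t/h.
n11 = (1−0.775)×1019.2 + 1852.7 = 2082 t/h.
Recycle n3 = (1−0.087)×2082 = 1900.9 t/h.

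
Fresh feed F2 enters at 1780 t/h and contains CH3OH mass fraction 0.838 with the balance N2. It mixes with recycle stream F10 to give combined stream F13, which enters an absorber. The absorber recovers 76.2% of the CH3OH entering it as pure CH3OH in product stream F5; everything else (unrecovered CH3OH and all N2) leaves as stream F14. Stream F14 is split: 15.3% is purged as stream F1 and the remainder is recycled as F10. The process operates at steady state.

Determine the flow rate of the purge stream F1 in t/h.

N2 enters only via F2 and leaves only via the purge: 1780×0.162 = 0.153×(N2 in F14), and the absorber passes all N2, so N2 in F13 = N2 in F14 = 1884.7 t/h.
CH3OH in F13: m_A = 1780×0.838 + (1−0.153)·(1−0.762)·m_A, so m_A = 1491.6/0.7984 = 1868.3 t/h.
F14 = (1−0.762)×1868.3 + 1884.7 = 2329.4 t/h.
Purge F1 = 0.153×2329.4 = 356.39 t/h.

356.4 t/h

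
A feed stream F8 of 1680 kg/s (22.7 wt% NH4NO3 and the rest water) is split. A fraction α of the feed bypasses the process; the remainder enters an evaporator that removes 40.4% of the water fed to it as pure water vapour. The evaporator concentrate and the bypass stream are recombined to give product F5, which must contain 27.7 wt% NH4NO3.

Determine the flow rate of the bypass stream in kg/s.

All 1680×0.227 = 381.36 kg/s of NH4NO3 reaches F5, so F5 = 381.36/0.277 = 1376.8 kg/s and vapour = 303.25 kg/s.
The evaporator receives (1−α)·1680 of feed at 0.773 water and removes 0.404 of that water:
0.404×0.773×(1−α)×1680 = 303.25
(1−α) = 303.25/524.65 = 0.5780;  α = 0.4220.
Bypass flow = 0.4220×1680 = 708.96 kg/s.

709 kg/s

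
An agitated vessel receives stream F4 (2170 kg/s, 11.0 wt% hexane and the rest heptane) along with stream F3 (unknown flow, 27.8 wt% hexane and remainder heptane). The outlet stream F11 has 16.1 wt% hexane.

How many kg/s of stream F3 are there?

Let F3 be the unknown flow. Total out = 2170 + F3.
hexane balance: 238.7 + 0.278·F3 = 0.161·(2170 + F3)
(0.278 − 0.161)·F3 = 0.161×2170 − 238.7 = 110.67
F3 = 110.67 / 0.117 = 945.9 kg/s

945.9 kg/s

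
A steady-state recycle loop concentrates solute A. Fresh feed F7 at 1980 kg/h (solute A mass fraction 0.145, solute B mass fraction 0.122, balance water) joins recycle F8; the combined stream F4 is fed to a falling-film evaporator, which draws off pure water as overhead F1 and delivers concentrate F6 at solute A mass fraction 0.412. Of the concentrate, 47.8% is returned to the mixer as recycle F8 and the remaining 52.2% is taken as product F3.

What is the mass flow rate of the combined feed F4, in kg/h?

Overall solute A balance (none leaves overhead): solute A in fresh feed = solute A in product, i.e. 1980×0.145 = (1−0.478)·F6·0.412.
F6 = 287.1/(0.412×0.522) = 1335 kg/h.
Recycle F8 = 0.478×1335 = 638.11 kg/h.
Combined feed F4 = 1980 + 638.11 = 2618.1 kg/h.

2618 kg/h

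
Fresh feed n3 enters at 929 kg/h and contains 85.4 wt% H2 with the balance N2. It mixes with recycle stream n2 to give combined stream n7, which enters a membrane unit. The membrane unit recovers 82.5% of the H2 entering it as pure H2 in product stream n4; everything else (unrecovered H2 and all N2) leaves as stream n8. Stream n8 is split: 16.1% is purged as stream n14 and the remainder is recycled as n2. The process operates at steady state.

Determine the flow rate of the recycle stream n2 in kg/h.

N2 enters only via n3 and leaves only via the purge: 929×0.146 = 0.161×(N2 in n8), and the membrane unit passes all N2, so N2 in n7 = N2 in n8 = 842.45 kg/h.
H2 in n7: m_A = 929×0.854 + (1−0.161)·(1−0.825)·m_A, so m_A = 793.37/0.8532 = 929.9 kg/h.
n8 = (1−0.825)×929.9 + 842.45 = 1005.2 kg/h.
Recycle n2 = (1−0.161)×1005.2 = 843.35 kg/h.

843.3 kg/h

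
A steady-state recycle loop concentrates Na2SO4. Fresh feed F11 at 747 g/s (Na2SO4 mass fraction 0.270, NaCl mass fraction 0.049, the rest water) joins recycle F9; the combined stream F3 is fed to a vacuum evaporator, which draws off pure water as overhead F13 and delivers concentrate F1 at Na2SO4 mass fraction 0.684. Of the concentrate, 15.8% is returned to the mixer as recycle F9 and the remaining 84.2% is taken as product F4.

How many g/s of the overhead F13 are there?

452.1 g/s

Overall Na2SO4 balance (none leaves overhead): Na2SO4 in fresh feed = Na2SO4 in product, i.e. 747×0.270 = (1−0.158)·F1·0.684.
F1 = 201.69/(0.684×0.842) = 350.2 g/s.
Recycle F9 = 0.158×350.2 = 55.332 g/s.
Combined feed F3 = 747 + 55.332 = 802.33 g/s.
Overhead F13 = F3 − F1 = 802.33 − 350.2 = 452.13 g/s.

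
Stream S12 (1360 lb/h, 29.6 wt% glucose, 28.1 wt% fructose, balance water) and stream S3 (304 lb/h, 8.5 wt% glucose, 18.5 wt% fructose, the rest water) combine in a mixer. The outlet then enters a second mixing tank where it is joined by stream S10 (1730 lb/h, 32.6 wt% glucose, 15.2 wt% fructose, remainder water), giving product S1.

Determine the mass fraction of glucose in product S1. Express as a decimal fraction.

0.2924

Overall, product flow = 3394 lb/h.
glucose in = 1360×0.296 + 304×0.085 + 1730×0.326 = 992.38 lb/h.
glucose fraction in S1 = 0.2924.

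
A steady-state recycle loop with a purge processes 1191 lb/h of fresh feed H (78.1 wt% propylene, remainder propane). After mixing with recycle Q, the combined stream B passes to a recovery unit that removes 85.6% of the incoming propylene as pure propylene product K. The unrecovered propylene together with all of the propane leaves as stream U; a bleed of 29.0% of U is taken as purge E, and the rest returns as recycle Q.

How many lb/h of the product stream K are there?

886.9 lb/h

propylene in B: m_A = 1191×0.781 + (1−0.290)·(1−0.856)·m_A, so m_A = 930.17/0.8978 = 1036.1 lb/h.
Product K = 0.856×1036.1 = 886.9 lb/h.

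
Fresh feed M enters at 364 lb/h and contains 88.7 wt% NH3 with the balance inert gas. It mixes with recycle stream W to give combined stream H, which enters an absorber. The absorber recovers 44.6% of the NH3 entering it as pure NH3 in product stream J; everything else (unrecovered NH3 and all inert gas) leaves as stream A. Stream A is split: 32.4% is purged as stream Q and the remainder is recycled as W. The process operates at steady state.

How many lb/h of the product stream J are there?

230.2 lb/h

NH3 in H: m_A = 364×0.887 + (1−0.324)·(1−0.446)·m_A, so m_A = 322.87/0.6255 = 516.18 lb/h.
Product J = 0.446×516.18 = 230.22 lb/h.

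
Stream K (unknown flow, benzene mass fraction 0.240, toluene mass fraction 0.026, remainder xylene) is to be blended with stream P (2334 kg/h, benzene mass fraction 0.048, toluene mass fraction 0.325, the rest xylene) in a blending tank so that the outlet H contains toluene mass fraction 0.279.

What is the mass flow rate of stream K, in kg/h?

424.4 kg/h

Let K be the unknown flow. Total out = 2334 + K.
toluene balance: 758.55 + 0.026·K = 0.279·(2334 + K)
(0.026 − 0.279)·K = 0.279×2334 − 758.55 = -107.36
K = -107.36 / -0.253 = 424.36 kg/h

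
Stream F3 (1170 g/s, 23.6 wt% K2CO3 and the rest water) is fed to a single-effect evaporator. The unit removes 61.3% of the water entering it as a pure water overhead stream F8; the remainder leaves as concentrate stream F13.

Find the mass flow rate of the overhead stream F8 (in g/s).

547.9 g/s

water entering = 1170×0.764 = 893.88 g/s; overhead removed = 0.613×893.88 = 547.95 g/s.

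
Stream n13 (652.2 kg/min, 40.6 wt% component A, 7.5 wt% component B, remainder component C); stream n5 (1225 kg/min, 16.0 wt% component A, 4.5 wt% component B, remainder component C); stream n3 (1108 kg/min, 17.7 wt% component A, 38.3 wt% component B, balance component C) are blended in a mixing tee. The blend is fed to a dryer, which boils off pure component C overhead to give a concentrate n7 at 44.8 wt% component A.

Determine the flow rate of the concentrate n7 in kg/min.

1466 kg/min

component A entering = 652.2×0.406 + 1225×0.160 + 1108×0.177 = 656.91 kg/min.
All component A reports to n7, so n7 = 656.91/0.448 = 1466.3 kg/min.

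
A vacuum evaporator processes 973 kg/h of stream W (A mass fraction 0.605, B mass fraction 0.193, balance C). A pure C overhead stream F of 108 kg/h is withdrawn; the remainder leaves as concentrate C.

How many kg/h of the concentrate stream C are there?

865 kg/h

Concentrate = 973 − 108 = 865 kg/h.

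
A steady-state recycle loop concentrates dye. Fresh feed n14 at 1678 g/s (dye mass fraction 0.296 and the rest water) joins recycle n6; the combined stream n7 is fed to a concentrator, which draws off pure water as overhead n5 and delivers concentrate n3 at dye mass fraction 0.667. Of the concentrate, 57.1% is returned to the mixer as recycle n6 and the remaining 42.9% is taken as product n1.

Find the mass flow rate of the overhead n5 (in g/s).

933.3 g/s

Overall dye balance (none leaves overhead): dye in fresh feed = dye in product, i.e. 1678×0.296 = (1−0.571)·n3·0.667.
n3 = 496.69/(0.667×0.429) = 1735.8 g/s.
Recycle n6 = 0.571×1735.8 = 991.14 g/s.
Combined feed n7 = 1678 + 991.14 = 2669.1 g/s.
Overhead n5 = n7 − n3 = 2669.1 − 1735.8 = 933.34 g/s.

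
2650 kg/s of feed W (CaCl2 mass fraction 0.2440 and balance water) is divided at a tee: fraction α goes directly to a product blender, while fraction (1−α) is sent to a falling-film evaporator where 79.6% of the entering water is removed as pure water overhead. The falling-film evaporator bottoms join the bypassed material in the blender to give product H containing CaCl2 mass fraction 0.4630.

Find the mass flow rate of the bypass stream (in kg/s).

567.1 kg/s

All 2650×0.244 = 646.6 kg/s of CaCl2 reaches H, so H = 646.6/0.463 = 1396.5 kg/s and vapour = 1253.5 kg/s.
The evaporator receives (1−α)·2650 of feed at 0.756 water and removes 0.796 of that water:
0.796×0.756×(1−α)×2650 = 1253.5
(1−α) = 1253.5/1594.7 = 0.7860;  α = 0.2140.
Bypass flow = 0.2140×2650 = 567.07 kg/s.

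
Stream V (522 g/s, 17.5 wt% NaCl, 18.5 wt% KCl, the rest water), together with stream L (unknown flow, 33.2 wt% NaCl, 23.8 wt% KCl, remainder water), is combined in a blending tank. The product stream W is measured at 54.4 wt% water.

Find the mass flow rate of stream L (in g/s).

Let L be the unknown flow. Total out = 522 + L.
water balance: 334.08 + 0.430·L = 0.544·(522 + L)
(0.430 − 0.544)·L = 0.544×522 − 334.08 = -50.112
L = -50.112 / -0.114 = 439.58 g/s

439.6 g/s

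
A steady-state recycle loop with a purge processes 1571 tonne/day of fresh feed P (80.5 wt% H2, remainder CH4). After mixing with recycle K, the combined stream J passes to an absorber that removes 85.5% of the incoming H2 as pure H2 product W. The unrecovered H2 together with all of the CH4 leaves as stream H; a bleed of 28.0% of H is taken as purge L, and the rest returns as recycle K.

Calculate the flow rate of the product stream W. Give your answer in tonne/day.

1207 tonne/day

H2 in J: m_A = 1571×0.805 + (1−0.280)·(1−0.855)·m_A, so m_A = 1264.7/0.8956 = 1412.1 tonne/day.
Product W = 0.855×1412.1 = 1207.3 tonne/day.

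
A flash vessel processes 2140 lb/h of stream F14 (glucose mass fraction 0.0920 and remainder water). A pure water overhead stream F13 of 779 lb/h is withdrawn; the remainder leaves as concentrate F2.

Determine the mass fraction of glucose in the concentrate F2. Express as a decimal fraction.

0.1447

glucose is not removed: 2140×0.092 = 196.88 lb/h of glucose enters F2.
Concentrate = 2140 − 779 = 1361 lb/h.
Mass fraction = 196.88/1361 = 0.1447.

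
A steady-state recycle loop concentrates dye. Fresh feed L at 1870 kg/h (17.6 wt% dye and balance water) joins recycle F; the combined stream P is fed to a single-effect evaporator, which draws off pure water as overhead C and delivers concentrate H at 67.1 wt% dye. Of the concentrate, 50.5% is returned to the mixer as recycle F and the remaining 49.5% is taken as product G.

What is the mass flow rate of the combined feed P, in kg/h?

Overall dye balance (none leaves overhead): dye in fresh feed = dye in product, i.e. 1870×0.176 = (1−0.505)·H·0.671.
H = 329.12/(0.671×0.495) = 990.89 kg/h.
Recycle F = 0.505×990.89 = 500.4 kg/h.
Combined feed P = 1870 + 500.4 = 2370.4 kg/h.

2370 kg/h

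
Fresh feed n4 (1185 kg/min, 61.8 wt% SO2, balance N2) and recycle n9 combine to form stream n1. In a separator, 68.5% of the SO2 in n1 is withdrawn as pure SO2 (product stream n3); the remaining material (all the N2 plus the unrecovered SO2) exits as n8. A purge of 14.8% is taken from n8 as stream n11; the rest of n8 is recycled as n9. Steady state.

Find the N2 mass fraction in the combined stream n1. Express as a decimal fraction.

N2 enters only via n4 and leaves only via the purge: 1185×0.382 = 0.148×(N2 in n8), and the separator passes all N2, so N2 in n1 = N2 in n8 = 3058.6 kg/min.
SO2 in n1: m_A = 1185×0.618 + (1−0.148)·(1−0.685)·m_A, so m_A = 732.33/0.7316 = 1001 kg/min.
n1 = 1001 + 3058.6 = 4059.6 kg/min.
N2 fraction in n1 = 3058.6/4059.6 = 0.753.

0.753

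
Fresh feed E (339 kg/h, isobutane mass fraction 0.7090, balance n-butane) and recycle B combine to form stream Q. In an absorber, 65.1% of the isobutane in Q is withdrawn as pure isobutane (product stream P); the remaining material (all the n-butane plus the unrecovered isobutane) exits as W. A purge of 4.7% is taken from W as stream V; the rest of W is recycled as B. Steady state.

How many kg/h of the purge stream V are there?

n-butane enters only via E and leaves only via the purge: 339×0.291 = 0.047×(n-butane in W), and the absorber passes all n-butane, so n-butane in Q = n-butane in W = 2098.9 kg/h.
isobutane in Q: m_A = 339×0.709 + (1−0.047)·(1−0.651)·m_A, so m_A = 240.35/0.6674 = 360.13 kg/h.
W = (1−0.651)×360.13 + 2098.9 = 2224.6 kg/h.
Purge V = 0.047×2224.6 = 104.56 kg/h.

104.6 kg/h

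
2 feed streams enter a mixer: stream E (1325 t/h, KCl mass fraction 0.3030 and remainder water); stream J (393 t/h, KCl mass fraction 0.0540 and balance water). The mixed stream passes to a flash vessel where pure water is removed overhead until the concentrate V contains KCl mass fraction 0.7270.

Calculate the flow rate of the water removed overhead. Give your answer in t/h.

1137 t/h

KCl entering = 1325×0.303 + 393×0.054 = 422.7 t/h.
All KCl reports to V, so V = 422.7/0.727 = 581.43 t/h.
Total feed = 1718 t/h; overhead = 1718 − 581.43 = 1136.6 t/h.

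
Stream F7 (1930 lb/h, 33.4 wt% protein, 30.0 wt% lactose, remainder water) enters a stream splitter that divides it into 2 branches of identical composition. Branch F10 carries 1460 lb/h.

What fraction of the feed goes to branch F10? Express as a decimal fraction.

0.756

Fraction to F10 = 1460/1930 = 0.7565.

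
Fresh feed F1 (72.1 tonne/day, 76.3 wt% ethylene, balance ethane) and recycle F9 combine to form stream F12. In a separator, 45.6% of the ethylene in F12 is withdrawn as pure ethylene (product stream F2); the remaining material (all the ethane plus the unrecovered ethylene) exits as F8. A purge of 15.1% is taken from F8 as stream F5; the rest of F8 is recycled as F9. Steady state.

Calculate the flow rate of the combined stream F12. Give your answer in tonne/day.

ethane enters only via F1 and leaves only via the purge: 72.1×0.237 = 0.151×(ethane in F8), and the separator passes all ethane, so ethane in F12 = ethane in F8 = 113.16 tonne/day.
ethylene in F12: m_A = 72.1×0.763 + (1−0.151)·(1−0.456)·m_A, so m_A = 55.012/0.5381 = 102.23 tonne/day.
F12 = 102.23 + 113.16 = 215.39 tonne/day.

215.4 tonne/day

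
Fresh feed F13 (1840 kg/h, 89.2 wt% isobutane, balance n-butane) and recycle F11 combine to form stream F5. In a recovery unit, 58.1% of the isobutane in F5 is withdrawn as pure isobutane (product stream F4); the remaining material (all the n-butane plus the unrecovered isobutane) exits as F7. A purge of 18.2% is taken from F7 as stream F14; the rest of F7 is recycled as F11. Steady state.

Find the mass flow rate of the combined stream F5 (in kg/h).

3589 kg/h

n-butane enters only via F13 and leaves only via the purge: 1840×0.108 = 0.182×(n-butane in F7), and the recovery unit passes all n-butane, so n-butane in F5 = n-butane in F7 = 1091.9 kg/h.
isobutane in F5: m_A = 1840×0.892 + (1−0.182)·(1−0.581)·m_A, so m_A = 1641.3/0.6573 = 2497.2 kg/h.
F5 = 2497.2 + 1091.9 = 3589 kg/h.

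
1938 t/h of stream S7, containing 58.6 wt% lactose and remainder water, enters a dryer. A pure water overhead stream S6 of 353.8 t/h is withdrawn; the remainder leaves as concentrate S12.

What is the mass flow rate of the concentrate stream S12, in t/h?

1584 t/h

Concentrate = 1938 − 353.8 = 1584.2 t/h.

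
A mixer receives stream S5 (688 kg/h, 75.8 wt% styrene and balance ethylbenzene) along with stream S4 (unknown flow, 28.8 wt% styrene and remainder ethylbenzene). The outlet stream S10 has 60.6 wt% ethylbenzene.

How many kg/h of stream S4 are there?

2363 kg/h

Let S4 be the unknown flow. Total out = 688 + S4.
ethylbenzene balance: 166.5 + 0.712·S4 = 0.606·(688 + S4)
(0.712 − 0.606)·S4 = 0.606×688 − 166.5 = 250.43
S4 = 250.43 / 0.106 = 2362.6 kg/h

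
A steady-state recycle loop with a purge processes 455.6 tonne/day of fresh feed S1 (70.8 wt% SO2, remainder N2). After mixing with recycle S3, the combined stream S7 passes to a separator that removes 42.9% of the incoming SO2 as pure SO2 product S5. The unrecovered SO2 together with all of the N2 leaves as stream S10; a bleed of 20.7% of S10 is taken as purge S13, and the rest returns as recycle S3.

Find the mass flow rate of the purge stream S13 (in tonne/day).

N2 enters only via S1 and leaves only via the purge: 455.6×0.292 = 0.207×(N2 in S10), and the separator passes all N2, so N2 in S7 = N2 in S10 = 642.68 tonne/day.
SO2 in S7: m_A = 455.6×0.708 + (1−0.207)·(1−0.429)·m_A, so m_A = 322.56/0.5472 = 589.49 tonne/day.
S10 = (1−0.429)×589.49 + 642.68 = 979.28 tonne/day.
Purge S13 = 0.207×979.28 = 202.71 tonne/day.

202.7 tonne/day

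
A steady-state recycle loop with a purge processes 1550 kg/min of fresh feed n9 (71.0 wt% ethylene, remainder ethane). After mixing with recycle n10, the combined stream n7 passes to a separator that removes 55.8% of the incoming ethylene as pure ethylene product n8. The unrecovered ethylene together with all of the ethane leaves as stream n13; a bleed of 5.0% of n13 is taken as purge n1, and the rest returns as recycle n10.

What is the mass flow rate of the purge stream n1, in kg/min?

ethane enters only via n9 and leaves only via the purge: 1550×0.290 = 0.050×(ethane in n13), and the separator passes all ethane, so ethane in n7 = ethane in n13 = 8990 kg/min.
ethylene in n7: m_A = 1550×0.710 + (1−0.050)·(1−0.558)·m_A, so m_A = 1100.5/0.5801 = 1897.1 kg/min.
n13 = (1−0.558)×1897.1 + 8990 = 9828.5 kg/min.
Purge n1 = 0.050×9828.5 = 491.43 kg/min.

491.4 kg/min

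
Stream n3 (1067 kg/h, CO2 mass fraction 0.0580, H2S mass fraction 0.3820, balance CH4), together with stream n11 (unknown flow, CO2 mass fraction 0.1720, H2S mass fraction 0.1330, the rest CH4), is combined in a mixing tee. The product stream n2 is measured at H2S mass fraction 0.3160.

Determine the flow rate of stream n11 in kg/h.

Let n11 be the unknown flow. Total out = 1067 + n11.
H2S balance: 407.59 + 0.133·n11 = 0.316·(1067 + n11)
(0.133 − 0.316)·n11 = 0.316×1067 − 407.59 = -70.422
n11 = -70.422 / -0.183 = 384.82 kg/h

384.8 kg/h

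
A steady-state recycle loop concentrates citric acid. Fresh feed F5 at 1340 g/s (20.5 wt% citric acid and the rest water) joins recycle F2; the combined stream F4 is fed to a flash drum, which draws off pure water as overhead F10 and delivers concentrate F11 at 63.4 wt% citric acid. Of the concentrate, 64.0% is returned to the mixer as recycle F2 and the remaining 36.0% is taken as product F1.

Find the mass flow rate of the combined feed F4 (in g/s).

Overall citric acid balance (none leaves overhead): citric acid in fresh feed = citric acid in product, i.e. 1340×0.205 = (1−0.640)·F11·0.634.
F11 = 274.7/(0.634×0.360) = 1203.6 g/s.
Recycle F2 = 0.640×1203.6 = 770.28 g/s.
Combined feed F4 = 1340 + 770.28 = 2110.3 g/s.

2110 g/s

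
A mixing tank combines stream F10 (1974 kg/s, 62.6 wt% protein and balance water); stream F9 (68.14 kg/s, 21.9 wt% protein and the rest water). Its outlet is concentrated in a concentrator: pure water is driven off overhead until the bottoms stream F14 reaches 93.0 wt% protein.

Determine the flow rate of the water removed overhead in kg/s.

protein entering = 1974×0.626 + 68.14×0.219 = 1250.6 kg/s.
All protein reports to F14, so F14 = 1250.6/0.930 = 1344.8 kg/s.
Total feed = 2042.1 kg/s; overhead = 2042.1 − 1344.8 = 697.36 kg/s.

697.4 kg/s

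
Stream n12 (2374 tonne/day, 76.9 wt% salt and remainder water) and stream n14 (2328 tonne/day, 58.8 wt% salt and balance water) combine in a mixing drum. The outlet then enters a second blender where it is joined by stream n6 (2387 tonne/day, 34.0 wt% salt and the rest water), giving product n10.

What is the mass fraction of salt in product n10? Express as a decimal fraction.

Overall, product flow = 7089 tonne/day.
salt in = 2374×0.769 + 2328×0.588 + 2387×0.340 = 4006.1 tonne/day.
salt fraction in n10 = 0.565.

0.565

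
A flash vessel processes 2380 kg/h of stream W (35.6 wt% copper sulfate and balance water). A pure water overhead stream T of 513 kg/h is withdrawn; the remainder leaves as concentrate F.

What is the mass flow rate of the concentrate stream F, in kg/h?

1867 kg/h

Concentrate = 2380 − 513 = 1867 kg/h.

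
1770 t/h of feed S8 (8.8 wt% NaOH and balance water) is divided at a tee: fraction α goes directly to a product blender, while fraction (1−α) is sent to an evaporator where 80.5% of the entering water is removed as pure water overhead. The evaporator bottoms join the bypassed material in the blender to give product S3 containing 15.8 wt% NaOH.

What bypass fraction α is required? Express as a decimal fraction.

All 1770×0.088 = 155.76 t/h of NaOH reaches S3, so S3 = 155.76/0.158 = 985.82 t/h and vapour = 784.18 t/h.
The evaporator receives (1−α)·1770 of feed at 0.912 water and removes 0.805 of that water:
0.805×0.912×(1−α)×1770 = 784.18
(1−α) = 784.18/1299.5 = 0.6035;  α = 0.3965.

0.397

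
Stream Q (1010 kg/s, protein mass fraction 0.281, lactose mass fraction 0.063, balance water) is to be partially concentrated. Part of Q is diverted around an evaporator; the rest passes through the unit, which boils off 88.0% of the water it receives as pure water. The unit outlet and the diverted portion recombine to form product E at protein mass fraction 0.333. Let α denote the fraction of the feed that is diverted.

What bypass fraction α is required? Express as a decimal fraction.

0.729

All 1010×0.281 = 283.81 kg/s of protein reaches E, so E = 283.81/0.333 = 852.28 kg/s and vapour = 157.72 kg/s.
The evaporator receives (1−α)·1010 of feed at 0.656 water and removes 0.880 of that water:
0.880×0.656×(1−α)×1010 = 157.72
(1−α) = 157.72/583.05 = 0.2705;  α = 0.7295.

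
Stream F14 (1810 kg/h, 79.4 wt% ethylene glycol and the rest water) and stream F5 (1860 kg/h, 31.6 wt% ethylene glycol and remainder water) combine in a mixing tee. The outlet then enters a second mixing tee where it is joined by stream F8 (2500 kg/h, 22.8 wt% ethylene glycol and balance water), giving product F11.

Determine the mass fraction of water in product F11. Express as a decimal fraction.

0.579

Overall, product flow = 6170 kg/h.
water in = 1810×0.206 + 1860×0.684 + 2500×0.772 = 3575.1 kg/h.
water fraction in F11 = 0.579.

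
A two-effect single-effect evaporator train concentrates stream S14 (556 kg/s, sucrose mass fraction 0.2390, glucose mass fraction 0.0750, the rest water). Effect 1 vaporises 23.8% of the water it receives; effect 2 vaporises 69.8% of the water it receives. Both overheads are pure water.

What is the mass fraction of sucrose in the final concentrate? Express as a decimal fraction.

water in feed = 556×0.686 = 381.42 kg/s.
After stage 1: water left = (1−0.238)×381.42 = 290.64; stream total = 465.22 kg/s.
After stage 2: water left = (1−0.698)×290.64 = 87.773; final concentrate = 262.36 kg/s.
sucrose fraction = 132.88/262.36 = 0.5065.

0.5065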